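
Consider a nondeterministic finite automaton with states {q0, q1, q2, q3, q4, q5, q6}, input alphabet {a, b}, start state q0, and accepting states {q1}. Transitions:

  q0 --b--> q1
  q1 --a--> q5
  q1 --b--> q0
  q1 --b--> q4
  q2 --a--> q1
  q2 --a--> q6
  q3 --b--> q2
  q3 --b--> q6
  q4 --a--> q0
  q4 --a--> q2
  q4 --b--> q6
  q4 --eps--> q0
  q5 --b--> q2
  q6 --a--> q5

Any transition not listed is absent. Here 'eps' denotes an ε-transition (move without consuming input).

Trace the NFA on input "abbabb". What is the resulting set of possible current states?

∅

Start in {q0}.
Read 'a': {q0} → ∅.
The set is empty and remains empty for the remaining 5 symbols.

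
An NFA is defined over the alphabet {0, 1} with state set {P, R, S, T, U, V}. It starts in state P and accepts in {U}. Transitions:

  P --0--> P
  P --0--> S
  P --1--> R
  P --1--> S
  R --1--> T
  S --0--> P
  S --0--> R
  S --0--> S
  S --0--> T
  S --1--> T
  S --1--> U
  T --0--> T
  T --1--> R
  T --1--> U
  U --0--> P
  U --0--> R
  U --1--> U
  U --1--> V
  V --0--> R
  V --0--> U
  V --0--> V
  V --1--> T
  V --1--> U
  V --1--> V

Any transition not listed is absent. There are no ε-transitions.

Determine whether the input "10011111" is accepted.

Start in {P}.
Read '1': {P} → {R, S}.
Read '0': {R, S} → {P, R, S, T}.
Read '0': {P, R, S, T} → {P, R, S, T}.
Read '1': {P, R, S, T} → {R, S, T, U}.
Read '1': {R, S, T, U} → {R, T, U, V}.
Read '1': {R, T, U, V} → {R, T, U, V}.
Read '1': {R, T, U, V} → {R, T, U, V}.
Read '1': {R, T, U, V} → {R, T, U, V}.
The final set {R, T, U, V} contains the accepting state U.

Yes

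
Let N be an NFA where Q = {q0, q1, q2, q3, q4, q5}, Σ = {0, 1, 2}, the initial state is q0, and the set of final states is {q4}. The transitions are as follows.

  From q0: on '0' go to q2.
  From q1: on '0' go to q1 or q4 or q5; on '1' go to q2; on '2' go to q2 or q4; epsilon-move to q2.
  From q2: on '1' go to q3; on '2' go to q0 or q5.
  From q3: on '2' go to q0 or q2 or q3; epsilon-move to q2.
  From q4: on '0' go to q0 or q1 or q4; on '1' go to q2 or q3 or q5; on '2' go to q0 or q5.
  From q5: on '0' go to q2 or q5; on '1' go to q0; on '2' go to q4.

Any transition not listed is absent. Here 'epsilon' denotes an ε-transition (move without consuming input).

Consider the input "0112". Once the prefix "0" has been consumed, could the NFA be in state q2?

Yes

Start in {q0}.
Read '0': q0→{q2}; now {q2}.
State q2 is in {q2}.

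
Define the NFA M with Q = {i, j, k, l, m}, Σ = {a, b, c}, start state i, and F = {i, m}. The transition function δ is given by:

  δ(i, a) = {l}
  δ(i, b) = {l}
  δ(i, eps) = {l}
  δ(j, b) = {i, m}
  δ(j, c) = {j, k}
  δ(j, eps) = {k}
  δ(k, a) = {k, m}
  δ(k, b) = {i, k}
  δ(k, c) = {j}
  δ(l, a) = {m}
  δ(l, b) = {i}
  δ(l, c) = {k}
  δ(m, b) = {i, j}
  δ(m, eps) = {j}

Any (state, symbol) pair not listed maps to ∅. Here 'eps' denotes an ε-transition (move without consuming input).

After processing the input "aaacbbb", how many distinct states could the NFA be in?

5

Start: ε-closure({i}) = {i, l}.
Read 'a': {i, l} → {j, k, l, m}.
Read 'a': {j, k, l, m} → {j, k, m}.
Read 'a': {j, k, m} → {j, k, m}.
Read 'c': {j, k, m} → {j, k}.
Read 'b': {j, k} → {i, j, k, l, m}.
Read 'b': {i, j, k, l, m} → {i, j, k, l, m}.
Read 'b': {i, j, k, l, m} → {i, j, k, l, m}.
That set has 5 states.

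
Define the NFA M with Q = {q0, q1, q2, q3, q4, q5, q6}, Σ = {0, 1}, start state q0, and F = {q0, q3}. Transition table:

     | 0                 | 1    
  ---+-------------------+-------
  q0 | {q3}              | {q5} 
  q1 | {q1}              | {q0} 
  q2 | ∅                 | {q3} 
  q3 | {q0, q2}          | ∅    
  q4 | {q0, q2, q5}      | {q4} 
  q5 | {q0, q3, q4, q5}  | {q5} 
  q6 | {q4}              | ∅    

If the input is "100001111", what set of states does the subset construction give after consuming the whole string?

{q4, q5}

Start in {q0}.
Read '1': {q0} → {q5}.
Read '0': {q5} → {q0, q3, q4, q5}.
Read '0': {q0, q3, q4, q5} → {q0, q2, q3, q4, q5}.
Read '0': {q0, q2, q3, q4, q5} → {q0, q2, q3, q4, q5}.
Read '0': {q0, q2, q3, q4, q5} → {q0, q2, q3, q4, q5}.
Read '1': {q0, q2, q3, q4, q5} → {q3, q4, q5}.
Read '1': {q3, q4, q5} → {q4, q5}.
Read '1': {q4, q5} → {q4, q5}.
Read '1': {q4, q5} → {q4, q5}.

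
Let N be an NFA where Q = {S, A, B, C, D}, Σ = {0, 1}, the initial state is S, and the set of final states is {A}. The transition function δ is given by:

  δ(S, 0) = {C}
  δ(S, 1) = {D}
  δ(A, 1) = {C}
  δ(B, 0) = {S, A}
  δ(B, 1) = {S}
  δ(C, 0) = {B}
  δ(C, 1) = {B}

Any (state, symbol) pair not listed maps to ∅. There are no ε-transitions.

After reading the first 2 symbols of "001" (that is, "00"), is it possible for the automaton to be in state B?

Yes

Start in {S}.
Read '0': S→{C}; now {C}.
Read '0': C→{B}; now {B}.
State B is in {B}.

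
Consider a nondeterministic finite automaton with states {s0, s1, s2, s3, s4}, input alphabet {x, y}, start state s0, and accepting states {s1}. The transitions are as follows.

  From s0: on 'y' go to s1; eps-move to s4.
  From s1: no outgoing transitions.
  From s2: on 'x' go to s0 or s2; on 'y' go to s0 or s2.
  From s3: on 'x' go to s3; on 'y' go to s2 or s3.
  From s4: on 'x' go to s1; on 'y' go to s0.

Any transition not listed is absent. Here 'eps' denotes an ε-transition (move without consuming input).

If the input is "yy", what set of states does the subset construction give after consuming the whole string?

{s0, s1, s4}

Start: ε-closure({s0}) = {s0, s4}.
Read 'y': {s0, s4} → {s0, s1, s4}.
Read 'y': {s0, s1, s4} → {s0, s1, s4}.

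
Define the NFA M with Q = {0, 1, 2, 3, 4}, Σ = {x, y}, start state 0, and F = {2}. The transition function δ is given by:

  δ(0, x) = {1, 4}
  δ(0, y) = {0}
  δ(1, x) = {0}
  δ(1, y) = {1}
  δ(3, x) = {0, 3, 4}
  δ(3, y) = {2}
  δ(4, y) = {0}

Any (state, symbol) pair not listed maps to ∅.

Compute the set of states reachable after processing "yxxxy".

{0, 1}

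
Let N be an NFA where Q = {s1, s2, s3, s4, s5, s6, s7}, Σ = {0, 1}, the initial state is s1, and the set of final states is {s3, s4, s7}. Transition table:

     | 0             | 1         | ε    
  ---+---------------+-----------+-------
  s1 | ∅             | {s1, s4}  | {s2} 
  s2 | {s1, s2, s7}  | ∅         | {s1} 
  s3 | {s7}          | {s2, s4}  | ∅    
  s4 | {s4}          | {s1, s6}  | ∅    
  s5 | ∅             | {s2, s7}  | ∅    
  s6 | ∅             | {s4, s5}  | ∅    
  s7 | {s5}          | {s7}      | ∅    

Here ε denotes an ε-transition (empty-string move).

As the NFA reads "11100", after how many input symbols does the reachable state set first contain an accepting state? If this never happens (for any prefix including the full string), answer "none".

Start: ε-closure({s1}) = {s1, s2}.
Read '1': {s1, s2} → {s1, s2, s4}.
None of the earlier sets intersect F, but {s1, s2, s4} does.

1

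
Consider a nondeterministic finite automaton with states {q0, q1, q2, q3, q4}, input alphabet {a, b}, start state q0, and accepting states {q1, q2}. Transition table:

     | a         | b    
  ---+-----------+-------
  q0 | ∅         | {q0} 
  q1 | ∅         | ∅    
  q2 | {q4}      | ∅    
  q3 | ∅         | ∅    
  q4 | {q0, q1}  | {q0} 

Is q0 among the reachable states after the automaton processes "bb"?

Yes

Start in {q0}.
Read 'b': q0→{q0}; now {q0}.
Read 'b': q0→{q0}; now {q0}.
State q0 is in {q0}.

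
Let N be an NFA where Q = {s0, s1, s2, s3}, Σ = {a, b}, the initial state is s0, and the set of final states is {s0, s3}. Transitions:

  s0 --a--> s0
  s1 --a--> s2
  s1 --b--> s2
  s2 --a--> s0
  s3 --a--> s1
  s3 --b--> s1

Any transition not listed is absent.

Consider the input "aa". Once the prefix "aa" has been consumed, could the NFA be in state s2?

No

Start in {s0}.
Read 'a': s0→{s0}; now {s0}.
Read 'a': s0→{s0}; now {s0}.
State s2 is not in {s0}.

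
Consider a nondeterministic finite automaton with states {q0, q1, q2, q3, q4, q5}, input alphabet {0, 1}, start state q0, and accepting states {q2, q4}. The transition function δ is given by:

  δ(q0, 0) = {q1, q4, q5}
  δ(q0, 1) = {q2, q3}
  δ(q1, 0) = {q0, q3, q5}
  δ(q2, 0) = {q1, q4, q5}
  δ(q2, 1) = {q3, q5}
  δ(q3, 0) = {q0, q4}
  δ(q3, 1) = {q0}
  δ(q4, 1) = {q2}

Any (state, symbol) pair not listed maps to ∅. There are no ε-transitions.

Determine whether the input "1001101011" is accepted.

No

Start in {q0}.
Read '1': q0→{q2, q3}; now {q2, q3}.
Read '0': q2→{q1, q4, q5}, q3→{q0, q4}; now {q0, q1, q4, q5}.
Read '0': q0→{q1, q4, q5}, q1→{q0, q3, q5}, q4→∅, q5→∅; now {q0, q1, q3, q4, q5}.
Read '1': q0→{q2, q3}, q1→∅, q3→{q0}, q4→{q2}, q5→∅; now {q0, q2, q3}.
Read '1': q0→{q2, q3}, q2→{q3, q5}, q3→{q0}; now {q0, q2, q3, q5}.
Read '0': q0→{q1, q4, q5}, q2→{q1, q4, q5}, q3→{q0, q4}, q5→∅; now {q0, q1, q4, q5}.
Read '1': q0→{q2, q3}, q1→∅, q4→{q2}, q5→∅; now {q2, q3}.
Read '0': q2→{q1, q4, q5}, q3→{q0, q4}; now {q0, q1, q4, q5}.
Read '1': q0→{q2, q3}, q1→∅, q4→{q2}, q5→∅; now {q2, q3}.
Read '1': q2→{q3, q5}, q3→{q0}; now {q0, q3, q5}.
The final set {q0, q3, q5} contains no accepting state.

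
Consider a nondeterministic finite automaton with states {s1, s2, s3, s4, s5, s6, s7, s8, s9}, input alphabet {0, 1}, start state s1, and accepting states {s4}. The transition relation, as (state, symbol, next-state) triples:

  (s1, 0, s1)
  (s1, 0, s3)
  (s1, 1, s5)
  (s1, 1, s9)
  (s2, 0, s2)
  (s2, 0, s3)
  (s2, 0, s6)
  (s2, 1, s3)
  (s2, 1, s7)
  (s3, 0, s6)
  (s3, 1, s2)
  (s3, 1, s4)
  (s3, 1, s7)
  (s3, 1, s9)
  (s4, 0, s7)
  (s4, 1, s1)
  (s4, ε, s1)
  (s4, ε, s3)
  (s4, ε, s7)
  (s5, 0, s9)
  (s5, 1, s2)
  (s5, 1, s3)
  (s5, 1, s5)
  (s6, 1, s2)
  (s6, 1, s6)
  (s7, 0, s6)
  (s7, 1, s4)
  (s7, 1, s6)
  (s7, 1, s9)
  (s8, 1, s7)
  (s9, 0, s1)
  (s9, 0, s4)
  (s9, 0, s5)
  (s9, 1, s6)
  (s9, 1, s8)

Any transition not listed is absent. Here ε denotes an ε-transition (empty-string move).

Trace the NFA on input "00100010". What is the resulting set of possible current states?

Start in {s1}.
Read '0': s1→{s1, s3}; now {s1, s3}.
Read '0': s1→{s1, s3}, s3→{s6}; now {s1, s3, s6}.
Read '1': s1→{s5, s9}, s3→{s2, s4, s7, s9}, s6→{s2, s6}; union {s2, s4, s5, s6, s7, s9}; ε-closure = {s1, s2, s3, s4, s5, s6, s7, s9}.
Read '0': s1→{s1, s3}, s2→{s2, s3, s6}, s3→{s6}, s4→{s7}, s5→{s9}, s6→∅, s7→{s6}, s9→{s1, s4, s5}; now {s1, s2, s3, s4, s5, s6, s7, s9}.
Read '0': s1→{s1, s3}, s2→{s2, s3, s6}, s3→{s6}, s4→{s7}, s5→{s9}, s6→∅, s7→{s6}, s9→{s1, s4, s5}; now {s1, s2, s3, s4, s5, s6, s7, s9}.
Read '0': s1→{s1, s3}, s2→{s2, s3, s6}, s3→{s6}, s4→{s7}, s5→{s9}, s6→∅, s7→{s6}, s9→{s1, s4, s5}; now {s1, s2, s3, s4, s5, s6, s7, s9}.
Read '1': s1→{s5, s9}, s2→{s3, s7}, s3→{s2, s4, s7, s9}, s4→{s1}, s5→{s2, s3, s5}, s6→{s2, s6}, s7→{s4, s6, s9}, s9→{s6, s8}; now {s1, s2, s3, s4, s5, s6, s7, s8, s9}.
Read '0': s1→{s1, s3}, s2→{s2, s3, s6}, s3→{s6}, s4→{s7}, s5→{s9}, s6→∅, s7→{s6}, s8→∅, s9→{s1, s4, s5}; now {s1, s2, s3, s4, s5, s6, s7, s9}.

{s1, s2, s3, s4, s5, s6, s7, s9}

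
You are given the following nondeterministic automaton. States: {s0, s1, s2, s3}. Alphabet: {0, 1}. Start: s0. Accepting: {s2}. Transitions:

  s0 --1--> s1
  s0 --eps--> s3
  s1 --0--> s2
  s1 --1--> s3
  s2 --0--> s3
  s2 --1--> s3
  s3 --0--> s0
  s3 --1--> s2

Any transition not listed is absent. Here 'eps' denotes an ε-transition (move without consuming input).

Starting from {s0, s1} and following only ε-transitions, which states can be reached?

Begin with {s0, s1}.
ε-move s0 → s3; add s3.

{s0, s1, s3}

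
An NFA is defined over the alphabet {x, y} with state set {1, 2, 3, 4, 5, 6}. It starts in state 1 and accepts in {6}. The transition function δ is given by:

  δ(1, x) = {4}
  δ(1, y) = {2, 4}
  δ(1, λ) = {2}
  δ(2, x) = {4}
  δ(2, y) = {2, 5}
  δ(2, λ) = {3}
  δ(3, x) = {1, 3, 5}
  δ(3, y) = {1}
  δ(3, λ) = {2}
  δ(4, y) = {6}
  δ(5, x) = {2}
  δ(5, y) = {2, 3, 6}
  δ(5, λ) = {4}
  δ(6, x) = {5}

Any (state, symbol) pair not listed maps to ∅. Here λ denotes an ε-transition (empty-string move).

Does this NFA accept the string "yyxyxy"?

Yes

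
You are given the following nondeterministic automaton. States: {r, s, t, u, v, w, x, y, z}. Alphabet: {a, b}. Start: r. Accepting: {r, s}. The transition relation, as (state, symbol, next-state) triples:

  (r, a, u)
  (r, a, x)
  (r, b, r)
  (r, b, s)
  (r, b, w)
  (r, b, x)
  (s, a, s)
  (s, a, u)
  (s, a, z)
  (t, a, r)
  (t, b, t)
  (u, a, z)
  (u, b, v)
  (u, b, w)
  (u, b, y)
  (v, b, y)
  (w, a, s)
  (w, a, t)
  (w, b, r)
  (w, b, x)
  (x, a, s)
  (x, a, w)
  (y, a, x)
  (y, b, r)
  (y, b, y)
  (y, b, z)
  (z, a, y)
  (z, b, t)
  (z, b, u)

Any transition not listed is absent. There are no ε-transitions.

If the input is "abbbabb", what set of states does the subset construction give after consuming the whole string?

{r, s, t, u, v, w, x, y, z}

Start in {r}.
Read 'a': r→{u, x}; now {u, x}.
Read 'b': u→{v, w, y}, x→∅; now {v, w, y}.
Read 'b': v→{y}, w→{r, x}, y→{r, y, z}; now {r, x, y, z}.
Read 'b': r→{r, s, w, x}, x→∅, y→{r, y, z}, z→{t, u}; now {r, s, t, u, w, x, y, z}.
Read 'a': r→{u, x}, s→{s, u, z}, t→{r}, u→{z}, w→{s, t}, x→{s, w}, y→{x}, z→{y}; now {r, s, t, u, w, x, y, z}.
Read 'b': r→{r, s, w, x}, s→∅, t→{t}, u→{v, w, y}, w→{r, x}, x→∅, y→{r, y, z}, z→{t, u}; now {r, s, t, u, v, w, x, y, z}.
Read 'b': r→{r, s, w, x}, s→∅, t→{t}, u→{v, w, y}, v→{y}, w→{r, x}, x→∅, y→{r, y, z}, z→{t, u}; now {r, s, t, u, v, w, x, y, z}.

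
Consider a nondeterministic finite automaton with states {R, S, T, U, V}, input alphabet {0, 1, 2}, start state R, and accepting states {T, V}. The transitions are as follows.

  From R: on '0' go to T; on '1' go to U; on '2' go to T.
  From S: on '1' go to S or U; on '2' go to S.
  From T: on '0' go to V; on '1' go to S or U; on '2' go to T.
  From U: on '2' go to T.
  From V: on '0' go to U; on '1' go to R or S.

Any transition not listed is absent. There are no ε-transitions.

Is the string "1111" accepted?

Start in {R}.
Read '1': R→{U}; now {U}.
Read '1': U→∅; now ∅.
The set is empty and remains empty for the remaining 2 symbols.
The final set ∅ contains no accepting state.

No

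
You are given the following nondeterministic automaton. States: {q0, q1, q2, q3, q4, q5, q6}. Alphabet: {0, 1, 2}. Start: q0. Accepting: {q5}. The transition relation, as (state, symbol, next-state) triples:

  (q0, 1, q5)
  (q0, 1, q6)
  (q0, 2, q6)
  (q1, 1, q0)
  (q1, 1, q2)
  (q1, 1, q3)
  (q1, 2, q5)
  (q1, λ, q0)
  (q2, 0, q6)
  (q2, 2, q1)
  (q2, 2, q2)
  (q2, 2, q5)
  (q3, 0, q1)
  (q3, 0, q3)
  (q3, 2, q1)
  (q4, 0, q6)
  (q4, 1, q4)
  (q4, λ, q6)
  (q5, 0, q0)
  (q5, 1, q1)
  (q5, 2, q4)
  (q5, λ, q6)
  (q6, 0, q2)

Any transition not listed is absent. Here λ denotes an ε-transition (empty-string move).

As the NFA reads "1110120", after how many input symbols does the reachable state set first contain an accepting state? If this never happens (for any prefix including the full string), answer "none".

1

Start in {q0}.
Read '1': {q0} → {q5, q6}.
None of the earlier sets intersect F, but {q5, q6} does.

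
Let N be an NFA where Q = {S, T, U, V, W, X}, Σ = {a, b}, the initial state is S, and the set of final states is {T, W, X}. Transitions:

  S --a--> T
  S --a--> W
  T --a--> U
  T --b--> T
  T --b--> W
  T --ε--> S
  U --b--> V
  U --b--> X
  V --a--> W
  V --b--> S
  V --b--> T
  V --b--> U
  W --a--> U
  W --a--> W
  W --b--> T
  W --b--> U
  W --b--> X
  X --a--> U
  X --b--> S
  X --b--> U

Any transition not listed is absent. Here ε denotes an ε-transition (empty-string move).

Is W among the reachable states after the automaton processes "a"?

Start in {S}.
Read 'a': {S} → {S, T, W}.
State W is in {S, T, W}.

Yes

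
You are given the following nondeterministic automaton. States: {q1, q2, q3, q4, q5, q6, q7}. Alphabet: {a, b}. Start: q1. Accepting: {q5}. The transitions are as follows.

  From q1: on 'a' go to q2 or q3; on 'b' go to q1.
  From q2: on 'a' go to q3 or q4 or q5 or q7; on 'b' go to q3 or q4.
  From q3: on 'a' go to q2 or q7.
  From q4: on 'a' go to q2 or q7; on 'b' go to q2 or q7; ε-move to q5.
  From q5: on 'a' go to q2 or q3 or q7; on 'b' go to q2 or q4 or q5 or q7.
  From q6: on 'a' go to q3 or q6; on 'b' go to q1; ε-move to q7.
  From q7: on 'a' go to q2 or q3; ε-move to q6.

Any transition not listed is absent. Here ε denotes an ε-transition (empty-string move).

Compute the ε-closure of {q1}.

Begin with {q1}.
No ε-moves leave this set, so the closure equals the set itself.

{q1}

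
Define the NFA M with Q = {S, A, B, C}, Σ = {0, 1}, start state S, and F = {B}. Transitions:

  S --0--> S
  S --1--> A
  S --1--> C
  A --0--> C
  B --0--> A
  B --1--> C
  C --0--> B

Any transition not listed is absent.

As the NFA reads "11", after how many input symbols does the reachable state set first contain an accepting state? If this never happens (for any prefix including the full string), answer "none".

Start in {S}.
Read '1': S→{A, C}; now {A, C}.
Read '1': A→∅, C→∅; now ∅.
No reachable set along the way intersects F.

none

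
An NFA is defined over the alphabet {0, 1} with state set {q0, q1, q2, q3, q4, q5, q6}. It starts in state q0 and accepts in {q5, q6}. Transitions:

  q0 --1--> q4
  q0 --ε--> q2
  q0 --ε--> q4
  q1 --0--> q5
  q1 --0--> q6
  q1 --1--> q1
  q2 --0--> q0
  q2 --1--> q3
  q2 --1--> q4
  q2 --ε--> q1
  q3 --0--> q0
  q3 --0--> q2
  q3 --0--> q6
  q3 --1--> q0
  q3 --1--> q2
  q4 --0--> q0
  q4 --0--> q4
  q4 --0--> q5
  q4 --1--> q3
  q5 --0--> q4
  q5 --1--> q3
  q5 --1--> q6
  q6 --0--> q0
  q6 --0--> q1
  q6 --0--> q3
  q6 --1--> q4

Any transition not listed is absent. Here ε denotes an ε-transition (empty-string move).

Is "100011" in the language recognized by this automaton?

Start: ε-closure({q0}) = {q0, q1, q2, q4}.
Read '1': q0→{q4}, q1→{q1}, q2→{q3, q4}, q4→{q3}; now {q1, q3, q4}.
Read '0': q1→{q5, q6}, q3→{q0, q2, q6}, q4→{q0, q4, q5}; union {q0, q2, q4, q5, q6}; ε-closure = {q0, q1, q2, q4, q5, q6}.
Read '0': q0→∅, q1→{q5, q6}, q2→{q0}, q4→{q0, q4, q5}, q5→{q4}, q6→{q0, q1, q3}; union {q0, q1, q3, q4, q5, q6}; ε-closure = {q0, q1, q2, q3, q4, q5, q6}.
Read '0': q0→∅, q1→{q5, q6}, q2→{q0}, q3→{q0, q2, q6}, q4→{q0, q4, q5}, q5→{q4}, q6→{q0, q1, q3}; now {q0, q1, q2, q3, q4, q5, q6}.
Read '1': q0→{q4}, q1→{q1}, q2→{q3, q4}, q3→{q0, q2}, q4→{q3}, q5→{q3, q6}, q6→{q4}; now {q0, q1, q2, q3, q4, q6}.
Read '1': q0→{q4}, q1→{q1}, q2→{q3, q4}, q3→{q0, q2}, q4→{q3}, q6→{q4}; now {q0, q1, q2, q3, q4}.
The final set {q0, q1, q2, q3, q4} contains no accepting state.

No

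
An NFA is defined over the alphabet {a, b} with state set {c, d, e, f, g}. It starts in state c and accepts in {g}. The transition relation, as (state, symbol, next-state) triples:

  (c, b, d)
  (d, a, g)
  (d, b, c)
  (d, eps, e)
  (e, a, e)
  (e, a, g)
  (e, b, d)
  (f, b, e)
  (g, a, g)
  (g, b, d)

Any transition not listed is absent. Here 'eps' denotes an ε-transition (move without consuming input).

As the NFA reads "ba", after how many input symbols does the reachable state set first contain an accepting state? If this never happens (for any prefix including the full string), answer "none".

2

Start in {c}.
Read 'b': {c} → {d, e}.
Read 'a': {d, e} → {e, g}.
None of the earlier sets intersect F, but {e, g} does.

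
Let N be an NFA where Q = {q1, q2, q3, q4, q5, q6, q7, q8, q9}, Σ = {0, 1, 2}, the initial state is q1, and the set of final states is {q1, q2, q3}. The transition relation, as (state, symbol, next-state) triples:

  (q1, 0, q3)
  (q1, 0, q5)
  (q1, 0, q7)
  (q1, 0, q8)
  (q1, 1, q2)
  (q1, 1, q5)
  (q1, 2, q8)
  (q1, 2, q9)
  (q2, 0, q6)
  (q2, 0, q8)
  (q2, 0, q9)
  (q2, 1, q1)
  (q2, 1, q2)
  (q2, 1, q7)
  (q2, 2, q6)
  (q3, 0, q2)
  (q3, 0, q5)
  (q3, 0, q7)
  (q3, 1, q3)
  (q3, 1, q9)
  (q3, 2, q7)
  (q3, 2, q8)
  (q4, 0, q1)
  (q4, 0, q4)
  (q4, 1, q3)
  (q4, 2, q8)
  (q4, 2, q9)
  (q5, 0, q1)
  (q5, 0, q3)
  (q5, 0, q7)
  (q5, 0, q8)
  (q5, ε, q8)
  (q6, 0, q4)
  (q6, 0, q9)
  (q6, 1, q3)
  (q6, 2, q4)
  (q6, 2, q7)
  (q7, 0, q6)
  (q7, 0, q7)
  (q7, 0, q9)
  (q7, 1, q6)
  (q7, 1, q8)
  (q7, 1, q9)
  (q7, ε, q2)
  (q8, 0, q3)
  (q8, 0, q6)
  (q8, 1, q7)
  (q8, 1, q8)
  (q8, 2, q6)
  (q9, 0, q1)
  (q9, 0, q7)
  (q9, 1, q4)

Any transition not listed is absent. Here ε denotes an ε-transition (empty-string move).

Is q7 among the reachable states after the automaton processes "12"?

Start in {q1}.
Read '1': {q1} → {q2, q5, q8}.
Read '2': {q2, q5, q8} → {q6}.
State q7 is not in {q6}.

No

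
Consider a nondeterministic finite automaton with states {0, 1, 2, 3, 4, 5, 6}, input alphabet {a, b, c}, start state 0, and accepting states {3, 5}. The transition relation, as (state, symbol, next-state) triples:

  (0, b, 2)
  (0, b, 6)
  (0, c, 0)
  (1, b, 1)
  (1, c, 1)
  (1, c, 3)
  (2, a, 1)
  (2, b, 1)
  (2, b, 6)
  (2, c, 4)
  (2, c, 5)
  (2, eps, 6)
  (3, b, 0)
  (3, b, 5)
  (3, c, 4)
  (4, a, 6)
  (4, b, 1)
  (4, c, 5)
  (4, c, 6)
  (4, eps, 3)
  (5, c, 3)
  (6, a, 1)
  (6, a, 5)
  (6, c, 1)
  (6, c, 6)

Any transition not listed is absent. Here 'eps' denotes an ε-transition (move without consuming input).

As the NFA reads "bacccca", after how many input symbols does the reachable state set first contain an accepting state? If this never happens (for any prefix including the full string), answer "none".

2

Start in {0}.
Read 'b': {0} → {2, 6}.
Read 'a': {2, 6} → {1, 5}.
None of the earlier sets intersect F, but {1, 5} does.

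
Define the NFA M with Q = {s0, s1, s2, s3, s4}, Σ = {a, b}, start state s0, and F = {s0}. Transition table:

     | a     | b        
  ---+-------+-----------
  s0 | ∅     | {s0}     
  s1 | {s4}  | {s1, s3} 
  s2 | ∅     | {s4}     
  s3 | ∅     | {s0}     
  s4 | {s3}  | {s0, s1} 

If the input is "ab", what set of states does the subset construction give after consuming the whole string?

Start in {s0}.
Read 'a': s0→∅; now ∅.
The set is empty and remains empty for the remaining 1 symbol.

∅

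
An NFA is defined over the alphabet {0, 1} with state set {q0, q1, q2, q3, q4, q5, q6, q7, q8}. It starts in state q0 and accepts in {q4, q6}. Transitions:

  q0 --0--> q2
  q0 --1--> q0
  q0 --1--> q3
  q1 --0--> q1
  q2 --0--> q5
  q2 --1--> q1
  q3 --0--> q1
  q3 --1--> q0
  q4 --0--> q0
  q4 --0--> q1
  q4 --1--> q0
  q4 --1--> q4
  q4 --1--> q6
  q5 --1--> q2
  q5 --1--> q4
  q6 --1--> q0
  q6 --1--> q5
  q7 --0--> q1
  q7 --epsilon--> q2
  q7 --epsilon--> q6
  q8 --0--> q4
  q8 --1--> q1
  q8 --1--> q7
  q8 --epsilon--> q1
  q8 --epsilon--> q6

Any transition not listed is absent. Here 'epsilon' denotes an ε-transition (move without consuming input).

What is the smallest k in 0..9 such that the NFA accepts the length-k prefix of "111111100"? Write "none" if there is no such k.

none

Start in {q0}.
Read '1': q0→{q0, q3}; now {q0, q3}.
Read '1': q0→{q0, q3}, q3→{q0}; now {q0, q3}.
Read '1': q0→{q0, q3}, q3→{q0}; now {q0, q3}.
Read '1': q0→{q0, q3}, q3→{q0}; now {q0, q3}.
Read '1': q0→{q0, q3}, q3→{q0}; now {q0, q3}.
Read '1': q0→{q0, q3}, q3→{q0}; now {q0, q3}.
Read '1': q0→{q0, q3}, q3→{q0}; now {q0, q3}.
Read '0': q0→{q2}, q3→{q1}; now {q1, q2}.
Read '0': q1→{q1}, q2→{q5}; now {q1, q5}.
No reachable set along the way intersects F.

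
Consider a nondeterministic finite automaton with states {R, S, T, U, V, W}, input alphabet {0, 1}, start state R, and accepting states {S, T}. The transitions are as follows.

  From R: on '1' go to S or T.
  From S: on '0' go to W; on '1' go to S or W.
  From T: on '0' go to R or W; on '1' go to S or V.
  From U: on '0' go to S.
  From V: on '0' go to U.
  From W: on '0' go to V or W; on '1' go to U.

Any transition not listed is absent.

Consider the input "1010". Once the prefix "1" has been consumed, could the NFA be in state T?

Yes

Start in {R}.
Read '1': {R} → {S, T}.
State T is in {S, T}.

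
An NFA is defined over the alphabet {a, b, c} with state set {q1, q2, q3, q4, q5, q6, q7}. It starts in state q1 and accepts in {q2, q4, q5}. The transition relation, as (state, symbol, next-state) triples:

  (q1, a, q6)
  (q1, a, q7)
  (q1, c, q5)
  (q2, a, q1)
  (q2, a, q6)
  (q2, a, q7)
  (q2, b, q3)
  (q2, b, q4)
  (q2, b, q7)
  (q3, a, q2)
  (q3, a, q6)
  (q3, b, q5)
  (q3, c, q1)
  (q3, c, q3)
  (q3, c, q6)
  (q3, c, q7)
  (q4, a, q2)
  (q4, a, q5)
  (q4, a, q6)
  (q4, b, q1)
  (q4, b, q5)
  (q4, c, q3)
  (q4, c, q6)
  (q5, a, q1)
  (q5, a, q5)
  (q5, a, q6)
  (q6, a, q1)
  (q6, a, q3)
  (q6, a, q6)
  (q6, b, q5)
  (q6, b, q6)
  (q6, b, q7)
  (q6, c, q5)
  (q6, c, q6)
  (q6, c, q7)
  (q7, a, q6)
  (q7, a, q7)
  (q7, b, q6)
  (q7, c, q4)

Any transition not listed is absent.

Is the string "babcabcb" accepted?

No

Start in {q1}.
Read 'b': q1→∅; now ∅.
The set is empty and remains empty for the remaining 7 symbols.
The final set ∅ contains no accepting state.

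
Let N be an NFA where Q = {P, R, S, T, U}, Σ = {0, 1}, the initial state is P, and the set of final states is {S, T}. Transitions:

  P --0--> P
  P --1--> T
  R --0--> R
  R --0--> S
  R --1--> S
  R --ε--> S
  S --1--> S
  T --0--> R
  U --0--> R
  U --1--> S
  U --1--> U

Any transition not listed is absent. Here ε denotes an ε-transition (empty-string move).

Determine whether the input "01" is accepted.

Yes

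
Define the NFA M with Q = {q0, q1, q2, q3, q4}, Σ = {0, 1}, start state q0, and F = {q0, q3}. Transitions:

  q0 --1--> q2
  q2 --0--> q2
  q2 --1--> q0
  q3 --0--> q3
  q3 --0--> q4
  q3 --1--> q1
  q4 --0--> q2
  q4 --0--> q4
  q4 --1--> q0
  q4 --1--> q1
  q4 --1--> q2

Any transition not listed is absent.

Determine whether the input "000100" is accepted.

No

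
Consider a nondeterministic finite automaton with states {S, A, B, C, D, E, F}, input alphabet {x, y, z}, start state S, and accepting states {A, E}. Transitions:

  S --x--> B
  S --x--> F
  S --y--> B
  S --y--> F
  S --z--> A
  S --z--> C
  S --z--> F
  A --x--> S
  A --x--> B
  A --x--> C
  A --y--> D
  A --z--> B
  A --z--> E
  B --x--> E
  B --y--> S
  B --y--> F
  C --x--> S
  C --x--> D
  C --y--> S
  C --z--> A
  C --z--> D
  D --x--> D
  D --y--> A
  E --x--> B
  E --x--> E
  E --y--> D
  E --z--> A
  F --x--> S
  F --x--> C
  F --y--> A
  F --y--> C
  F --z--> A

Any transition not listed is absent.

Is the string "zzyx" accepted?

No

Start in {S}.
Read 'z': S→{A, C, F}; now {A, C, F}.
Read 'z': A→{B, E}, C→{A, D}, F→{A}; now {A, B, D, E}.
Read 'y': A→{D}, B→{S, F}, D→{A}, E→{D}; now {S, A, D, F}.
Read 'x': S→{B, F}, A→{S, B, C}, D→{D}, F→{S, C}; now {S, B, C, D, F}.
The final set {S, B, C, D, F} contains no accepting state.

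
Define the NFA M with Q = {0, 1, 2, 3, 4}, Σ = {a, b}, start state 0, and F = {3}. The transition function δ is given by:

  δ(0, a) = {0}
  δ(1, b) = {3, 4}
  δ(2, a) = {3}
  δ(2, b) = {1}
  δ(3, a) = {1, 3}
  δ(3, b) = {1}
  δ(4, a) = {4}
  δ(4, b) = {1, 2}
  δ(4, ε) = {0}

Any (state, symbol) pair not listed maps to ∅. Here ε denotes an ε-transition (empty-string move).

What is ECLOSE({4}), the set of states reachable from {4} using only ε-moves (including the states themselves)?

Begin with {4}.
ε-move 4 → 0; add 0.

{0, 4}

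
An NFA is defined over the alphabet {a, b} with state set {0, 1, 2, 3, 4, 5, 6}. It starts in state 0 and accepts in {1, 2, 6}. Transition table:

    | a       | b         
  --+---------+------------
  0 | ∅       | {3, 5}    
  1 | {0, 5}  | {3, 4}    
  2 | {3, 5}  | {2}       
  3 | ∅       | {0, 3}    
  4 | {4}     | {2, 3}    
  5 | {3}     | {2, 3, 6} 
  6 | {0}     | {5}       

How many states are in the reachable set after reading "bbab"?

5

Start in {0}.
Read 'b': 0→{3, 5}; now {3, 5}.
Read 'b': 3→{0, 3}, 5→{2, 3, 6}; now {0, 2, 3, 6}.
Read 'a': 0→∅, 2→{3, 5}, 3→∅, 6→{0}; now {0, 3, 5}.
Read 'b': 0→{3, 5}, 3→{0, 3}, 5→{2, 3, 6}; now {0, 2, 3, 5, 6}.
That set has 5 states.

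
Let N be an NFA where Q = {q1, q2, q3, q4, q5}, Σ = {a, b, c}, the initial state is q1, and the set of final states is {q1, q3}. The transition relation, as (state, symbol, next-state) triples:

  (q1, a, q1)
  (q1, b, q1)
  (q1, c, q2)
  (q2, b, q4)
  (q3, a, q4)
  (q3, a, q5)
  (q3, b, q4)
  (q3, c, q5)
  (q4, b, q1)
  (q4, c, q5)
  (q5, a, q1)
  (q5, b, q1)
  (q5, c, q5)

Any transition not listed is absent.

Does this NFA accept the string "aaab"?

Start in {q1}.
Read 'a': q1→{q1}; now {q1}.
Read 'a': q1→{q1}; now {q1}.
Read 'a': q1→{q1}; now {q1}.
Read 'b': q1→{q1}; now {q1}.
The final set {q1} contains the accepting state q1.

Yes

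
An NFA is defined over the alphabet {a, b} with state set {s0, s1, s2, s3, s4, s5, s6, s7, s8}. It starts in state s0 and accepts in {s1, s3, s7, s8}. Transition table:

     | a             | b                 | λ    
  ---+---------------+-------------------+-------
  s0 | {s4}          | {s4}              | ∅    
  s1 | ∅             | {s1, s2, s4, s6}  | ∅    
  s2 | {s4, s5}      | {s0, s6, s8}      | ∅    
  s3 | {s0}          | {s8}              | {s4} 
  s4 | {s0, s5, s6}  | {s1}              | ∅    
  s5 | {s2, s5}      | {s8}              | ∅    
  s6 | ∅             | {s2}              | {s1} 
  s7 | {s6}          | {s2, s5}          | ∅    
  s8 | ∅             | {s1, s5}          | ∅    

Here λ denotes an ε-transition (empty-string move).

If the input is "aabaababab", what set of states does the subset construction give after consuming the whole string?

{s1, s2, s4, s6, s8}

Start in {s0}.
Read 'a': s0→{s4}; now {s4}.
Read 'a': s4→{s0, s5, s6}; union {s0, s5, s6}; ε-closure = {s0, s1, s5, s6}.
Read 'b': s0→{s4}, s1→{s1, s2, s4, s6}, s5→{s8}, s6→{s2}; now {s1, s2, s4, s6, s8}.
Read 'a': s1→∅, s2→{s4, s5}, s4→{s0, s5, s6}, s6→∅, s8→∅; union {s0, s4, s5, s6}; ε-closure = {s0, s1, s4, s5, s6}.
Read 'a': s0→{s4}, s1→∅, s4→{s0, s5, s6}, s5→{s2, s5}, s6→∅; union {s0, s2, s4, s5, s6}; ε-closure = {s0, s1, s2, s4, s5, s6}.
Read 'b': s0→{s4}, s1→{s1, s2, s4, s6}, s2→{s0, s6, s8}, s4→{s1}, s5→{s8}, s6→{s2}; now {s0, s1, s2, s4, s6, s8}.
Read 'a': s0→{s4}, s1→∅, s2→{s4, s5}, s4→{s0, s5, s6}, s6→∅, s8→∅; union {s0, s4, s5, s6}; ε-closure = {s0, s1, s4, s5, s6}.
Read 'b': s0→{s4}, s1→{s1, s2, s4, s6}, s4→{s1}, s5→{s8}, s6→{s2}; now {s1, s2, s4, s6, s8}.
Read 'a': s1→∅, s2→{s4, s5}, s4→{s0, s5, s6}, s6→∅, s8→∅; union {s0, s4, s5, s6}; ε-closure = {s0, s1, s4, s5, s6}.
Read 'b': s0→{s4}, s1→{s1, s2, s4, s6}, s4→{s1}, s5→{s8}, s6→{s2}; now {s1, s2, s4, s6, s8}.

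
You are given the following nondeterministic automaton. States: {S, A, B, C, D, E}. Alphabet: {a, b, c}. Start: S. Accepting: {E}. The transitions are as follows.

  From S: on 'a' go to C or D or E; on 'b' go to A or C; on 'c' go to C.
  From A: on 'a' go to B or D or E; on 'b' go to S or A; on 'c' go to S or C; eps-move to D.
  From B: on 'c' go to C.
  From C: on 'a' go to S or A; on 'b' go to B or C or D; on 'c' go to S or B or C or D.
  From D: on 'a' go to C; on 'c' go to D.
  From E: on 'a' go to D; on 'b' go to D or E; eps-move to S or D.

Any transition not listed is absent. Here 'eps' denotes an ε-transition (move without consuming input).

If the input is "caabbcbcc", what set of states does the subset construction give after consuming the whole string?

{S, B, C, D}

Start in {S}.
Read 'c': {S} → {C}.
Read 'a': {C} → {S, A, D}.
Read 'a': {S, A, D} → {S, B, C, D, E}.
Read 'b': {S, B, C, D, E} → {S, A, B, C, D, E}.
Read 'b': {S, A, B, C, D, E} → {S, A, B, C, D, E}.
Read 'c': {S, A, B, C, D, E} → {S, B, C, D}.
Read 'b': {S, B, C, D} → {A, B, C, D}.
Read 'c': {A, B, C, D} → {S, B, C, D}.
Read 'c': {S, B, C, D} → {S, B, C, D}.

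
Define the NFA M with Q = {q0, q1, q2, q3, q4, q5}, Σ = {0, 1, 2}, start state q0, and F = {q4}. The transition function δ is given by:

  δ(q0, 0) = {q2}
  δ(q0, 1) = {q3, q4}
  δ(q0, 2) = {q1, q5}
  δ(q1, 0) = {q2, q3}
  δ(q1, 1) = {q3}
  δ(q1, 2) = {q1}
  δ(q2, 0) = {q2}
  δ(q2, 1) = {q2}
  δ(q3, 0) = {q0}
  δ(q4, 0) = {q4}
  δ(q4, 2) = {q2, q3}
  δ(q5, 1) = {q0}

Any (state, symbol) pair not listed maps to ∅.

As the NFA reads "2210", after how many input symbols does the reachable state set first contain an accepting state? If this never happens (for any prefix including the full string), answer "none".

none

Start in {q0}.
Read '2': q0→{q1, q5}; now {q1, q5}.
Read '2': q1→{q1}, q5→∅; now {q1}.
Read '1': q1→{q3}; now {q3}.
Read '0': q3→{q0}; now {q0}.
No reachable set along the way intersects F.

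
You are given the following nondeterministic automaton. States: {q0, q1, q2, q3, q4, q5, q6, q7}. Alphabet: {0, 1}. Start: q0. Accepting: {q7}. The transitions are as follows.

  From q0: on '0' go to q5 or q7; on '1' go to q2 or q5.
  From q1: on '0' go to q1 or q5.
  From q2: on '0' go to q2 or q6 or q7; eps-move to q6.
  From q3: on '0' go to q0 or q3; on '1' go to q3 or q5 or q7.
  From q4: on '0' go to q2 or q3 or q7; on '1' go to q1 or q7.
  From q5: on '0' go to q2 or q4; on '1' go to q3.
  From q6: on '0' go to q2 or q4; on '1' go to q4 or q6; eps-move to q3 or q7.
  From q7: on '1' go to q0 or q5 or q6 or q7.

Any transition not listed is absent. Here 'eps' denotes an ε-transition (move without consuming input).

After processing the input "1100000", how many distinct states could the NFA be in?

7

Start in {q0}.
Read '1': q0→{q2, q5}; union {q2, q5}; ε-closure = {q2, q3, q5, q6, q7}.
Read '1': q2→∅, q3→{q3, q5, q7}, q5→{q3}, q6→{q4, q6}, q7→{q0, q5, q6, q7}; now {q0, q3, q4, q5, q6, q7}.
Read '0': q0→{q5, q7}, q3→{q0, q3}, q4→{q2, q3, q7}, q5→{q2, q4}, q6→{q2, q4}, q7→∅; union {q0, q2, q3, q4, q5, q7}; ε-closure = {q0, q2, q3, q4, q5, q6, q7}.
Read '0': q0→{q5, q7}, q2→{q2, q6, q7}, q3→{q0, q3}, q4→{q2, q3, q7}, q5→{q2, q4}, q6→{q2, q4}, q7→∅; now {q0, q2, q3, q4, q5, q6, q7}.
Read '0': q0→{q5, q7}, q2→{q2, q6, q7}, q3→{q0, q3}, q4→{q2, q3, q7}, q5→{q2, q4}, q6→{q2, q4}, q7→∅; now {q0, q2, q3, q4, q5, q6, q7}.
Read '0': q0→{q5, q7}, q2→{q2, q6, q7}, q3→{q0, q3}, q4→{q2, q3, q7}, q5→{q2, q4}, q6→{q2, q4}, q7→∅; now {q0, q2, q3, q4, q5, q6, q7}.
Read '0': q0→{q5, q7}, q2→{q2, q6, q7}, q3→{q0, q3}, q4→{q2, q3, q7}, q5→{q2, q4}, q6→{q2, q4}, q7→∅; now {q0, q2, q3, q4, q5, q6, q7}.
That set has 7 states.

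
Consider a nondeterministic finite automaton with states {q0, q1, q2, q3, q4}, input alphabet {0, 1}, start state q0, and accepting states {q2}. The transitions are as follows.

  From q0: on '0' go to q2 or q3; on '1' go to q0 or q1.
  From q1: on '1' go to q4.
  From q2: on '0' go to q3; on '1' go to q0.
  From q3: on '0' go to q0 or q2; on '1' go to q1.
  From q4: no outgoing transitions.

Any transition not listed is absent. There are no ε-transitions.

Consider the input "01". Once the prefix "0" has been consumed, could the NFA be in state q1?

No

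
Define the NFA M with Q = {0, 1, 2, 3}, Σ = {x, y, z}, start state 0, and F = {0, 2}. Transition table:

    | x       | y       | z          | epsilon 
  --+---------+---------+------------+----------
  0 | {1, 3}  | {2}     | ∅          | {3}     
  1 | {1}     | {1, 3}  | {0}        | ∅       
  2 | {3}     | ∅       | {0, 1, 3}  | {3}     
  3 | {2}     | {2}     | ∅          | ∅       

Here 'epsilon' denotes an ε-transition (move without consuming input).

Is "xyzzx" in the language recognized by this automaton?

Yes

Start: ε-closure({0}) = {0, 3}.
Read 'x': {0, 3} → {1, 2, 3}.
Read 'y': {1, 2, 3} → {1, 2, 3}.
Read 'z': {1, 2, 3} → {0, 1, 3}.
Read 'z': {0, 1, 3} → {0, 3}.
Read 'x': {0, 3} → {1, 2, 3}.
The final set {1, 2, 3} contains the accepting state 2.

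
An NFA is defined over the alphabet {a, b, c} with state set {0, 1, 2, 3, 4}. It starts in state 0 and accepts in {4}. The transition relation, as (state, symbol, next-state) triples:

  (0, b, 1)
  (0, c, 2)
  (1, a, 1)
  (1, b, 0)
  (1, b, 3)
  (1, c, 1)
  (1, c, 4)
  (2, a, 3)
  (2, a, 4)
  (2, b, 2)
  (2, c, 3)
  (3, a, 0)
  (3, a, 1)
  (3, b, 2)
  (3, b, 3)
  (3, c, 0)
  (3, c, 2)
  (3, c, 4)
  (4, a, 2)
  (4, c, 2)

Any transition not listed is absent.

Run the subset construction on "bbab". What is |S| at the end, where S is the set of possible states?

3

Start in {0}.
Read 'b': 0→{1}; now {1}.
Read 'b': 1→{0, 3}; now {0, 3}.
Read 'a': 0→∅, 3→{0, 1}; now {0, 1}.
Read 'b': 0→{1}, 1→{0, 3}; now {0, 1, 3}.
That set has 3 states.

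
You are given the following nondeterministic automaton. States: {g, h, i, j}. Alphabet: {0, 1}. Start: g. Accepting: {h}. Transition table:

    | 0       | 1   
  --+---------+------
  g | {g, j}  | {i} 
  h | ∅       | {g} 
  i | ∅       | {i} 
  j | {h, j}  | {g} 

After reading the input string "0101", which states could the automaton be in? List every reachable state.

Start in {g}.
Read '0': {g} → {g, j}.
Read '1': {g, j} → {g, i}.
Read '0': {g, i} → {g, j}.
Read '1': {g, j} → {g, i}.

{g, i}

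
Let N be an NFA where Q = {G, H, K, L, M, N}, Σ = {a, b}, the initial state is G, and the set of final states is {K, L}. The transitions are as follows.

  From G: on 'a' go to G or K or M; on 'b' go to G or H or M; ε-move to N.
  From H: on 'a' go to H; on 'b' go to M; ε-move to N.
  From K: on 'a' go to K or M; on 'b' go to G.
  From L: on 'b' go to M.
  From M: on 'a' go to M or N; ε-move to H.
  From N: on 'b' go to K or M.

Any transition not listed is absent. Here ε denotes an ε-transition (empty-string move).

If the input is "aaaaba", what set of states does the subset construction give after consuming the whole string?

{G, H, K, M, N}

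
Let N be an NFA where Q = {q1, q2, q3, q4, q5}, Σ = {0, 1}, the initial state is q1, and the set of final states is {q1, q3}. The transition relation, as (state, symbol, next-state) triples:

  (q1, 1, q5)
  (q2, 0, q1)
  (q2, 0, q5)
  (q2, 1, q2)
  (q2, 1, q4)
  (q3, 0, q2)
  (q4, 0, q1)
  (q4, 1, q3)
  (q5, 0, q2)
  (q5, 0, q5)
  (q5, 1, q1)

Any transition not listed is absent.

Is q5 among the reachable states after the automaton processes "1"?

Start in {q1}.
Read '1': {q1} → {q5}.
State q5 is in {q5}.

Yes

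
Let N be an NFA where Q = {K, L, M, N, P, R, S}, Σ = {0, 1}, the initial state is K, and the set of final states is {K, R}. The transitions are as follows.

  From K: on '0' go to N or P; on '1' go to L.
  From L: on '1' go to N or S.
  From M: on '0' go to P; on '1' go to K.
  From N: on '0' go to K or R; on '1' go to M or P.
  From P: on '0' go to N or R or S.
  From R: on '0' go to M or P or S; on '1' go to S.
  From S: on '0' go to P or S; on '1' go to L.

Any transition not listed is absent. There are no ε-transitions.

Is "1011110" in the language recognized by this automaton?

No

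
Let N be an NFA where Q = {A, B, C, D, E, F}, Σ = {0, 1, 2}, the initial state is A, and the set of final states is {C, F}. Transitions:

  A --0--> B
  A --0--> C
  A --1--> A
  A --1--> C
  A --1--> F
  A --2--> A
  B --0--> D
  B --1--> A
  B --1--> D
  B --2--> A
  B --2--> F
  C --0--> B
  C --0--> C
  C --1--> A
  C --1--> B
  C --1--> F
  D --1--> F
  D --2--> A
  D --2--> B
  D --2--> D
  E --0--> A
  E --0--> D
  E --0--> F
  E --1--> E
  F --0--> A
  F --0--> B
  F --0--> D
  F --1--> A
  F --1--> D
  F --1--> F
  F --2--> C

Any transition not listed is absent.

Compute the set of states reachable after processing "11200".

{B, C, D}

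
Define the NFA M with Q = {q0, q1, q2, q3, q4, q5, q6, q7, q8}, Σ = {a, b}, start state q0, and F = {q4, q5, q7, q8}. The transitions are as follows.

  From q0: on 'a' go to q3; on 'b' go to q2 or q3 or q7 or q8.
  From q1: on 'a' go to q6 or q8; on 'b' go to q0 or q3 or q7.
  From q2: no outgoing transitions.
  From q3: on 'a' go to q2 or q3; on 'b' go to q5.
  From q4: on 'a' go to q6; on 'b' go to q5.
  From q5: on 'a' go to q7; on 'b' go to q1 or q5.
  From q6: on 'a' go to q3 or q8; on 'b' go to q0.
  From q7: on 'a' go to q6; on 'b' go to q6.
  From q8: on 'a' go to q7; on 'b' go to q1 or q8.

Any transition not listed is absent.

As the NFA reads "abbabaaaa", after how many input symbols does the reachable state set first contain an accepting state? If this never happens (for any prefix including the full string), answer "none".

2

Start in {q0}.
Read 'a': {q0} → {q3}.
Read 'b': {q3} → {q5}.
None of the earlier sets intersect F, but {q5} does.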